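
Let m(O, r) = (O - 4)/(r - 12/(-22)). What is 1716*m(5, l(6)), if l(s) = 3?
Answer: 484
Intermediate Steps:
m(O, r) = (-4 + O)/(6/11 + r) (m(O, r) = (-4 + O)/(r - 12*(-1/22)) = (-4 + O)/(r + 6/11) = (-4 + O)/(6/11 + r))
1716*m(5, l(6)) = 1716*(11*(-4 + 5)/(6 + 11*3)) = 1716*(11*1/(6 + 33)) = 1716*(11*1/39) = 1716*(11*(1/39)*1) = 1716*(11/39) = 484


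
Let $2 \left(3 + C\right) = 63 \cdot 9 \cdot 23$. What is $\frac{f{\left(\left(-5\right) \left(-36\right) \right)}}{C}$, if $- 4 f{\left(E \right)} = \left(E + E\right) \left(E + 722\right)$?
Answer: $- \frac{984}{79} \approx -12.456$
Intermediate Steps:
$f{\left(E \right)} = - \frac{E \left(722 + E\right)}{2}$ ($f{\left(E \right)} = - \frac{\left(E + E\right) \left(E + 722\right)}{4} = - \frac{2 E \left(722 + E\right)}{4} = - \frac{E \left(722 + E\right)}{2}$)
$C = \frac{13035}{2}$ ($C = -3 + \frac{63 \cdot 9 \cdot 23}{2} = -3 + \frac{567 \cdot 23}{2} = -3 + \frac{1}{2} \cdot 13041 = -3 + \frac{13041}{2} = \frac{13035}{2} \approx 6517.5$)
$\frac{f{\left(\left(-5\right) \left(-36\right) \right)}}{C} = \frac{\left(- \frac{1}{2}\right) \left(\left(-5\right) \left(-36\right)\right) \left(722 - -180\right)}{\frac{13035}{2}} = \left(- \frac{1}{2}\right) 180 \left(722 + 180\right) \frac{2}{13035} = \left(- \frac{1}{2}\right) 180 \cdot 902 \cdot \frac{2}{13035} = \left(-81180\right) \frac{2}{13035} = - \frac{984}{79}$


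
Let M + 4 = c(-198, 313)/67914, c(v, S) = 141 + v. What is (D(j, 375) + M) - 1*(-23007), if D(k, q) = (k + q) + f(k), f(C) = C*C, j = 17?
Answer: 536158373/22638 ≈ 23684.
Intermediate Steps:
f(C) = C**2
D(k, q) = k + q + k**2 (D(k, q) = (k + q) + k**2 = k + q + k**2)
M = -90571/22638 (M = -4 + (141 - 198)/67914 = -4 - 57*1/67914 = -4 - 19/22638 = -90571/22638 ≈ -4.0008)
(D(j, 375) + M) - 1*(-23007) = ((17 + 375 + 17**2) - 90571/22638) - 1*(-23007) = ((17 + 375 + 289) - 90571/22638) + 23007 = (681 - 90571/22638) + 23007 = 15325907/22638 + 23007 = 536158373/22638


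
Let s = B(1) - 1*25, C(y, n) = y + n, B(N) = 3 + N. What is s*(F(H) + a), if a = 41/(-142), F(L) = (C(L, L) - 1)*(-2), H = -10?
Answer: -124383/142 ≈ -875.94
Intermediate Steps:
C(y, n) = n + y
F(L) = 2 - 4*L (F(L) = ((L + L) - 1)*(-2) = (2*L - 1)*(-2) = (-1 + 2*L)*(-2) = 2 - 4*L)
a = -41/142 (a = 41*(-1/142) = -41/142 ≈ -0.28873)
s = -21 (s = (3 + 1) - 1*25 = 4 - 25 = -21)
s*(F(H) + a) = -21*((2 - 4*(-10)) - 41/142) = -21*((2 + 40) - 41/142) = -21*(42 - 41/142) = -21*5923/142 = -124383/142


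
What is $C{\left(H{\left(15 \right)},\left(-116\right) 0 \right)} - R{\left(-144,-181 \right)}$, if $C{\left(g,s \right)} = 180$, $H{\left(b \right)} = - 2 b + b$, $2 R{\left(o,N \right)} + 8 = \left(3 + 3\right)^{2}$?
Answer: $166$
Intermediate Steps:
$R{\left(o,N \right)} = 14$ ($R{\left(o,N \right)} = -4 + \frac{\left(3 + 3\right)^{2}}{2} = -4 + \frac{6^{2}}{2} = -4 + \frac{1}{2} \cdot 36 = -4 + 18 = 14$)
$H{\left(b \right)} = - b$
$C{\left(H{\left(15 \right)},\left(-116\right) 0 \right)} - R{\left(-144,-181 \right)} = 180 - 14 = 166$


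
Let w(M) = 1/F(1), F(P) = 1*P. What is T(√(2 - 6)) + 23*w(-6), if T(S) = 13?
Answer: 36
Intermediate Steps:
F(P) = P
w(M) = 1 (w(M) = 1/1 = 1)
T(√(2 - 6)) + 23*w(-6) = 13 + 23*1 = 13 + 23 = 36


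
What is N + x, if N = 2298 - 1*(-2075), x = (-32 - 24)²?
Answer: 7509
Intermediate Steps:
x = 3136 (x = (-56)² = 3136)
N = 4373 (N = 2298 + 2075 = 4373)
N + x = 4373 + 3136 = 7509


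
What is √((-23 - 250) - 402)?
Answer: 15*I*√3 ≈ 25.981*I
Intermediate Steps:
√((-23 - 250) - 402) = √(-273 - 402) = √(-675) = 15*I*√3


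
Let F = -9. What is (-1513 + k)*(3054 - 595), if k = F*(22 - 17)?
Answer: -3831122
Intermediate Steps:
k = -45 (k = -9*(22 - 17) = -9*5 = -45)
(-1513 + k)*(3054 - 595) = (-1513 - 45)*(3054 - 595) = -1558*2459 = -3831122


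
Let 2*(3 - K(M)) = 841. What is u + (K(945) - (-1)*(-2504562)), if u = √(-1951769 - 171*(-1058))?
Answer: -5009959/2 + I*√1770851 ≈ -2.505e+6 + 1330.7*I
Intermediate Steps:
K(M) = -835/2 (K(M) = 3 - ½*841 = 3 - 841/2 = -835/2)
u = I*√1770851 (u = √(-1951769 + 180918) = √(-1770851) = I*√1770851 ≈ 1330.7*I)
u + (K(945) - (-1)*(-2504562)) = I*√1770851 + (-835/2 - (-1)*(-2504562)) = I*√1770851 + (-835/2 - 1*2504562) = I*√1770851 + (-835/2 - 2504562) = I*√1770851 - 5009959/2 = -5009959/2 + I*√1770851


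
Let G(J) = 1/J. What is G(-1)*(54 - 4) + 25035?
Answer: 24985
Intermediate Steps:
G(-1)*(54 - 4) + 25035 = (54 - 4)/(-1) + 25035 = -1*50 + 25035 = -50 + 25035 = 24985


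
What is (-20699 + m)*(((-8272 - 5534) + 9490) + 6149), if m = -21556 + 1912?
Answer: -73948719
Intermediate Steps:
m = -19644
(-20699 + m)*(((-8272 - 5534) + 9490) + 6149) = (-20699 - 19644)*(((-8272 - 5534) + 9490) + 6149) = -40343*((-13806 + 9490) + 6149) = -40343*(-4316 + 6149) = -40343*1833 = -73948719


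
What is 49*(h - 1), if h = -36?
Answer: -1813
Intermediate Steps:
49*(h - 1) = 49*(-36 - 1) = 49*(-37) = -1813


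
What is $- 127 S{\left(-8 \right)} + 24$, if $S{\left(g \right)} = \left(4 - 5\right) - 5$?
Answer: $786$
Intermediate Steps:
$S{\left(g \right)} = -6$ ($S{\left(g \right)} = -1 - 5 = -6$)
$- 127 S{\left(-8 \right)} + 24 = \left(-127\right) \left(-6\right) + 24 = 762 + 24 = 786$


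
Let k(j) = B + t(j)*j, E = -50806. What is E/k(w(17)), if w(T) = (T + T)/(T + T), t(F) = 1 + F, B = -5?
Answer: 50806/3 ≈ 16935.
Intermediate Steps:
w(T) = 1 (w(T) = (2*T)/((2*T)) = (2*T)*(1/(2*T)) = 1)
k(j) = -5 + j*(1 + j) (k(j) = -5 + (1 + j)*j = -5 + j*(1 + j))
E/k(w(17)) = -50806/(-5 + 1*(1 + 1)) = -50806/(-5 + 1*2) = -50806/(-5 + 2) = -50806/(-3) = -50806*(-⅓) = 50806/3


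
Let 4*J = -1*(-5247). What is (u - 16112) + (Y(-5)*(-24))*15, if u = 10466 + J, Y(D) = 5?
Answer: -24537/4 ≈ -6134.3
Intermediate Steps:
J = 5247/4 (J = (-1*(-5247))/4 = (¼)*5247 = 5247/4 ≈ 1311.8)
u = 47111/4 (u = 10466 + 5247/4 = 47111/4 ≈ 11778.)
(u - 16112) + (Y(-5)*(-24))*15 = (47111/4 - 16112) + (5*(-24))*15 = -17337/4 - 120*15 = -17337/4 - 1800 = -24537/4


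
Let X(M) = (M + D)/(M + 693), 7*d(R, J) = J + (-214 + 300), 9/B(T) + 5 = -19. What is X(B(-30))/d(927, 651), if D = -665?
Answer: -37261/4083717 ≈ -0.0091243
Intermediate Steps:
B(T) = -3/8 (B(T) = 9/(-5 - 19) = 9/(-24) = 9*(-1/24) = -3/8)
d(R, J) = 86/7 + J/7 (d(R, J) = (J + (-214 + 300))/7 = (J + 86)/7 = (86 + J)/7 = 86/7 + J/7)
X(M) = (-665 + M)/(693 + M) (X(M) = (M - 665)/(M + 693) = (-665 + M)/(693 + M))
X(B(-30))/d(927, 651) = ((-665 - 3/8)/(693 - 3/8))/(86/7 + (1/7)*651) = (-5323/8/(5541/8))/(86/7 + 93) = ((8/5541)*(-5323/8))/(737/7) = -5323/5541*7/737 = -37261/4083717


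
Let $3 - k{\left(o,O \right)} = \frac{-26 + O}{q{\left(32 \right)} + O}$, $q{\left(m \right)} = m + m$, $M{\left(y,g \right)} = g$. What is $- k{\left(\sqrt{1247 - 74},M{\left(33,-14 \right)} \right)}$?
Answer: $- \frac{19}{5} \approx -3.8$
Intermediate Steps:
$q{\left(m \right)} = 2 m$
$k{\left(o,O \right)} = 3 - \frac{-26 + O}{64 + O}$ ($k{\left(o,O \right)} = 3 - \frac{-26 + O}{2 \cdot 32 + O} = 3 - \frac{-26 + O}{64 + O}$)
$- k{\left(\sqrt{1247 - 74},M{\left(33,-14 \right)} \right)} = - \frac{2 \left(109 - 14\right)}{64 - 14} = - \frac{2 \cdot 95}{50} = \left(-1\right) \frac{19}{5} = - \frac{19}{5}$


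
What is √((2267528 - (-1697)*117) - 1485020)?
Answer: √981057 ≈ 990.48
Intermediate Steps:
√((2267528 - (-1697)*117) - 1485020) = √((2267528 - 1*(-198549)) - 1485020) = √((2267528 + 198549) - 1485020) = √(2466077 - 1485020) = √981057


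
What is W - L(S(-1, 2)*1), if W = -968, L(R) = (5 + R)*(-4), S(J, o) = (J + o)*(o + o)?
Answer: -932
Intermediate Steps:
S(J, o) = 2*o*(J + o) (S(J, o) = (J + o)*(2*o) = 2*o*(J + o))
L(R) = -20 - 4*R
W - L(S(-1, 2)*1) = -968 - (-20 - 4*2*2*(-1 + 2)) = -968 - (-20 - 4*2*2*1) = -968 - (-20 - 16) = -968 - 1*(-36) = -968 + 36 = -932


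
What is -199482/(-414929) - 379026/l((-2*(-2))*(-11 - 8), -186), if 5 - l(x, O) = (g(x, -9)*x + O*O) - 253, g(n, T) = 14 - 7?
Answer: 82006283823/7013544887 ≈ 11.693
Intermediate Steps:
g(n, T) = 7
l(x, O) = 258 - O² - 7*x (l(x, O) = 5 - ((7*x + O*O) - 253) = 5 - ((7*x + O²) - 253) = 5 - ((O² + 7*x) - 253) = 5 - (-253 + O² + 7*x) = 5 + (253 - O² - 7*x) = 258 - O² - 7*x)
-199482/(-414929) - 379026/l((-2*(-2))*(-11 - 8), -186) = -199482/(-414929) - 379026/(258 - 1*(-186)² - 7*(-2*(-2))*(-11 - 8)) = -199482*(-1/414929) - 379026/(258 - 1*34596 - 28*(-19)) = 199482/414929 - 379026/(258 - 34596 - 7*(-76)) = 199482/414929 - 379026/(258 - 34596 + 532) = 199482/414929 - 379026/(-33806) = 199482/414929 - 379026*(-1/33806) = 199482/414929 + 189513/16903 = 82006283823/7013544887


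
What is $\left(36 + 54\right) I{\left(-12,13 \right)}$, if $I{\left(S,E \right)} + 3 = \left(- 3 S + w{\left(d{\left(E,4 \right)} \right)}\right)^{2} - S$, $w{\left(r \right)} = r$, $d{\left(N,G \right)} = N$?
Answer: $216900$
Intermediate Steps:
$I{\left(S,E \right)} = -3 + \left(E - 3 S\right)^{2} - S$ ($I{\left(S,E \right)} = -3 - \left(S - \left(- 3 S + E\right)^{2}\right) = -3 - \left(S - \left(E - 3 S\right)^{2}\right) = -3 + \left(E - 3 S\right)^{2} - S$)
$\left(36 + 54\right) I{\left(-12,13 \right)} = \left(36 + 54\right) \left(-3 + \left(13 - -36\right)^{2} - -12\right) = 90 \left(-3 + \left(13 + 36\right)^{2} + 12\right) = 90 \left(-3 + 49^{2} + 12\right) = 90 \left(-3 + 2401 + 12\right) = 90 \cdot 2410 = 216900$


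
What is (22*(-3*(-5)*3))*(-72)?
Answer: -71280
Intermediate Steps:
(22*(-3*(-5)*3))*(-72) = (22*(15*3))*(-72) = (22*45)*(-72) = 990*(-72) = -71280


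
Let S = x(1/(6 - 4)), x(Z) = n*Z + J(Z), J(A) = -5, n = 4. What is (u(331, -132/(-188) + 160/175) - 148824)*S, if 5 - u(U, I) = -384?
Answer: 445305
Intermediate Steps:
u(U, I) = 389 (u(U, I) = 5 - 1*(-384) = 5 + 384 = 389)
x(Z) = -5 + 4*Z (x(Z) = 4*Z - 5 = -5 + 4*Z)
S = -3 (S = -5 + 4/(6 - 4) = -5 + 4/2 = -5 + 4*(½) = -5 + 2 = -3)
(u(331, -132/(-188) + 160/175) - 148824)*S = (389 - 148824)*(-3) = -148435*(-3) = 445305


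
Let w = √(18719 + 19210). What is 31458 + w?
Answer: 31458 + √37929 ≈ 31653.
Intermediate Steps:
w = √37929 ≈ 194.75
31458 + w = 31458 + √37929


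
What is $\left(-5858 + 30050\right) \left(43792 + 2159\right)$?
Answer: $1111646592$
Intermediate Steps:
$\left(-5858 + 30050\right) \left(43792 + 2159\right) = 24192 \cdot 45951 = 1111646592$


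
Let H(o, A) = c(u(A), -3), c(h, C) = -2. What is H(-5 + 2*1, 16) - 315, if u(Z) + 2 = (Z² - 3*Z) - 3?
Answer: -317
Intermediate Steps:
u(Z) = -5 + Z² - 3*Z (u(Z) = -2 + ((Z² - 3*Z) - 3) = -2 + (-3 + Z² - 3*Z) = -5 + Z² - 3*Z)
H(o, A) = -2
H(-5 + 2*1, 16) - 315 = -2 - 315 = -317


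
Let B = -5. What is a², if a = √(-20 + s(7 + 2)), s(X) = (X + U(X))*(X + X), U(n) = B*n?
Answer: -668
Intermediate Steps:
U(n) = -5*n
s(X) = -8*X² (s(X) = (X - 5*X)*(X + X) = (-4*X)*(2*X) = -8*X²)
a = 2*I*√167 (a = √(-20 - 8*(7 + 2)²) = √(-20 - 8*9²) = √(-20 - 8*81) = √(-20 - 648) = √(-668) = 2*I*√167 ≈ 25.846*I)
a² = (2*I*√167)² = -668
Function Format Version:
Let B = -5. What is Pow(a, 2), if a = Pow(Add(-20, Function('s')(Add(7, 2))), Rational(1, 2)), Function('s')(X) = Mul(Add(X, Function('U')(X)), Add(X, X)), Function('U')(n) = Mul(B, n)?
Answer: -668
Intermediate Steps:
Function('U')(n) = Mul(-5, n)
Function('s')(X) = Mul(-8, Pow(X, 2)) (Function('s')(X) = Mul(Add(X, Mul(-5, X)), Add(X, X)) = Mul(Mul(-4, X), Mul(2, X)) = Mul(-8, Pow(X, 2)))
a = Mul(2, I, Pow(167, Rational(1, 2))) (a = Pow(Add(-20, Mul(-8, Pow(Add(7, 2), 2))), Rational(1, 2)) = Pow(Add(-20, Mul(-8, Pow(9, 2))), Rational(1, 2)) = Pow(Add(-20, Mul(-8, 81)), Rational(1, 2)) = Pow(Add(-20, -648), Rational(1, 2)) = Pow(-668, Rational(1, 2)) = Mul(2, I, Pow(167, Rational(1, 2))) ≈ Mul(25.846, I))
Pow(a, 2) = Pow(Mul(2, I, Pow(167, Rational(1, 2))), 2) = -668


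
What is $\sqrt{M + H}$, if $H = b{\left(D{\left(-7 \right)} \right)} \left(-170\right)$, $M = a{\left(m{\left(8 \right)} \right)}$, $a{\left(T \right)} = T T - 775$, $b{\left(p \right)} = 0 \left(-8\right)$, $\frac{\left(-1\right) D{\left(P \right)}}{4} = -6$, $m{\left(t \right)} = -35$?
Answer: $15 \sqrt{2} \approx 21.213$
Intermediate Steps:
$D{\left(P \right)} = 24$ ($D{\left(P \right)} = \left(-4\right) \left(-6\right) = 24$)
$b{\left(p \right)} = 0$
$a{\left(T \right)} = -775 + T^{2}$ ($a{\left(T \right)} = T^{2} - 775 = -775 + T^{2}$)
$M = 450$ ($M = -775 + \left(-35\right)^{2} = -775 + 1225 = 450$)
$H = 0$ ($H = 0 \left(-170\right) = 0$)
$\sqrt{M + H} = \sqrt{450 + 0} = \sqrt{450} = 15 \sqrt{2}$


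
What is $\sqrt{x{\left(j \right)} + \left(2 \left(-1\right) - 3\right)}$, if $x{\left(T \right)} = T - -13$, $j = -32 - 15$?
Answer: $i \sqrt{39} \approx 6.245 i$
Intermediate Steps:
$j = -47$ ($j = -32 - 15 = -47$)
$x{\left(T \right)} = 13 + T$ ($x{\left(T \right)} = T + 13 = 13 + T$)
$\sqrt{x{\left(j \right)} + \left(2 \left(-1\right) - 3\right)} = \sqrt{\left(13 - 47\right) + \left(2 \left(-1\right) - 3\right)} = \sqrt{-34 - 5} = \sqrt{-39} = i \sqrt{39}$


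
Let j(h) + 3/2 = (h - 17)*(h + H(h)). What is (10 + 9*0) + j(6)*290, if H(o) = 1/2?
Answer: -21160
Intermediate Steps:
H(o) = 1/2
j(h) = -3/2 + (1/2 + h)*(-17 + h) (j(h) = -3/2 + (h - 17)*(h + 1/2) = -3/2 + (-17 + h)*(1/2 + h) = -3/2 + (1/2 + h)*(-17 + h))
(10 + 9*0) + j(6)*290 = (10 + 9*0) + (-10 + 6**2 - 33/2*6)*290 = (10 + 0) + (-10 + 36 - 99)*290 = 10 - 73*290 = 10 - 21170 = -21160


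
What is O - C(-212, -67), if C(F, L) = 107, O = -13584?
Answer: -13691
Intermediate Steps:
O - C(-212, -67) = -13584 - 1*107 = -13584 - 107 = -13691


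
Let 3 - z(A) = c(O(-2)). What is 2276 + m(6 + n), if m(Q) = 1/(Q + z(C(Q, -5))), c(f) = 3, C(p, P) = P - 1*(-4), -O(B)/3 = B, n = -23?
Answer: 38691/17 ≈ 2275.9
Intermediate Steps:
O(B) = -3*B
C(p, P) = 4 + P (C(p, P) = P + 4 = 4 + P)
z(A) = 0 (z(A) = 3 - 1*3 = 3 - 3 = 0)
m(Q) = 1/Q (m(Q) = 1/(Q + 0) = 1/Q)
2276 + m(6 + n) = 2276 + 1/(6 - 23) = 2276 + 1/(-17) = 2276 - 1/17 = 38691/17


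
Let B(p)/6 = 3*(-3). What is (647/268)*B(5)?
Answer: -17469/134 ≈ -130.37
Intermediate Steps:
B(p) = -54 (B(p) = 6*(3*(-3)) = 6*(-9) = -54)
(647/268)*B(5) = (647/268)*(-54) = -17469/134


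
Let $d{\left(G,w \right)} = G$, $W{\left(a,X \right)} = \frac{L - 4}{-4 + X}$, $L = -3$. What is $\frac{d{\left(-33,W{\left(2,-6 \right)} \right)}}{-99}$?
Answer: $\frac{1}{3} \approx 0.33333$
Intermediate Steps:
$W{\left(a,X \right)} = - \frac{7}{-4 + X}$ ($W{\left(a,X \right)} = \frac{-3 - 4}{-4 + X} = - \frac{7}{-4 + X}$)
$\frac{d{\left(-33,W{\left(2,-6 \right)} \right)}}{-99} = \frac{1}{-99} \left(-33\right) = \left(- \frac{1}{99}\right) \left(-33\right) = \frac{1}{3}$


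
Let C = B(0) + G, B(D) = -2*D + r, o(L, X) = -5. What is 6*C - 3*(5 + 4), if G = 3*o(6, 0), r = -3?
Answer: -135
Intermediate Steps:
B(D) = -3 - 2*D (B(D) = -2*D - 3 = -3 - 2*D)
G = -15 (G = 3*(-5) = -15)
C = -18 (C = (-3 - 2*0) - 15 = (-3 + 0) - 15 = -3 - 15 = -18)
6*C - 3*(5 + 4) = 6*(-18) - 3*(5 + 4) = -108 - 3*9 = -108 - 27 = -135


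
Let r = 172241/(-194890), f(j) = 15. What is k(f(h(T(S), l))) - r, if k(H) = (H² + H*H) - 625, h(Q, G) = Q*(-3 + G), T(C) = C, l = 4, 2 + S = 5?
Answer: -33933509/194890 ≈ -174.12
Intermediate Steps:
S = 3 (S = -2 + 5 = 3)
k(H) = -625 + 2*H² (k(H) = (H² + H²) - 625 = 2*H² - 625 = -625 + 2*H²)
r = -172241/194890 (r = 172241*(-1/194890) = -172241/194890 ≈ -0.88379)
k(f(h(T(S), l))) - r = (-625 + 2*15²) - 1*(-172241/194890) = (-625 + 2*225) + 172241/194890 = (-625 + 450) + 172241/194890 = -175 + 172241/194890 = -33933509/194890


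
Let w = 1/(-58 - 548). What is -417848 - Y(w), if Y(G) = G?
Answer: -253215887/606 ≈ -4.1785e+5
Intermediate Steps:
w = -1/606 (w = 1/(-606) = -1/606 ≈ -0.0016502)
-417848 - Y(w) = -417848 - 1*(-1/606) = -417848 + 1/606 = -253215887/606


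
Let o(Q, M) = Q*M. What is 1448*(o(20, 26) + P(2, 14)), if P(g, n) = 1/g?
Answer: 753684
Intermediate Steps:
o(Q, M) = M*Q
1448*(o(20, 26) + P(2, 14)) = 1448*(26*20 + 1/2) = 1448*(520 + ½) = 1448*(1041/2) = 753684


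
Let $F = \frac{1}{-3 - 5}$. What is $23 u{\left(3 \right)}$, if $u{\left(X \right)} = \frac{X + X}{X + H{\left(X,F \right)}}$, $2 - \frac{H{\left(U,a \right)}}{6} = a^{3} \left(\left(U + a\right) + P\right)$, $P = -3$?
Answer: $\frac{94208}{10239} \approx 9.2009$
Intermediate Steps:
$F = - \frac{1}{8}$ ($F = \frac{1}{-8} = - \frac{1}{8} \approx -0.125$)
$H{\left(U,a \right)} = 12 - 6 a^{3} \left(-3 + U + a\right)$ ($H{\left(U,a \right)} = 12 - 6 a^{3} \left(\left(U + a\right) - 3\right) = 12 - 6 a^{3} \left(-3 + U + a\right)$)
$u{\left(X \right)} = \frac{2 X}{\frac{24501}{2048} + \frac{259 X}{256}}$ ($u{\left(X \right)} = \frac{X + X}{X - \left(-12 + \frac{3}{2048} + \frac{9}{256} + 6 X \left(- \frac{1}{8}\right)^{3}\right)} = \frac{2 X}{X + \left(12 - \frac{3}{2048} + 18 \left(- \frac{1}{512}\right) - 6 X \left(- \frac{1}{512}\right)\right)} = \frac{2 X}{X + \left(12 - \frac{3}{2048} - \frac{9}{256} + \frac{3 X}{256}\right)} = \frac{2 X}{X + \left(\frac{24501}{2048} + \frac{3 X}{256}\right)} = \frac{2 X}{\frac{24501}{2048} + \frac{259 X}{256}}$)
$23 u{\left(3 \right)} = 23 \cdot 4096 \cdot 3 \frac{1}{24501 + 2072 \cdot 3} = 23 \cdot 4096 \cdot 3 \frac{1}{24501 + 6216} = 23 \cdot 4096 \cdot 3 \cdot \frac{1}{30717} = 23 \cdot \frac{4096}{10239} = \frac{94208}{10239}$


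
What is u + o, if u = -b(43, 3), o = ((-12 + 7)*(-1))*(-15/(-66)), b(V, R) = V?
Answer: -921/22 ≈ -41.864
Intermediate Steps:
o = 25/22 (o = (-5*(-1))*(-15*(-1/66)) = 5*(5/22) = 25/22 ≈ 1.1364)
u = -43 (u = -1*43 = -43)
u + o = -43 + 25/22 = -921/22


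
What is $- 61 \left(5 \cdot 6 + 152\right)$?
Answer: $-11102$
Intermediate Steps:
$- 61 \left(5 \cdot 6 + 152\right) = - 61 \left(30 + 152\right) = \left(-61\right) 182 = -11102$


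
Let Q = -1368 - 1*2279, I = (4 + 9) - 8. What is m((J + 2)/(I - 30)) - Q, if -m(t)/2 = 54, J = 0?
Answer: 3539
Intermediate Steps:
I = 5 (I = 13 - 8 = 5)
Q = -3647 (Q = -1368 - 2279 = -3647)
m(t) = -108 (m(t) = -2*54 = -108)
m((J + 2)/(I - 30)) - Q = -108 - 1*(-3647) = -108 + 3647 = 3539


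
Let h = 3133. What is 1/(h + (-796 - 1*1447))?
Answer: 1/890 ≈ 0.0011236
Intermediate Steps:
1/(h + (-796 - 1*1447)) = 1/(3133 + (-796 - 1*1447)) = 1/(3133 + (-796 - 1447)) = 1/(3133 - 2243) = 1/890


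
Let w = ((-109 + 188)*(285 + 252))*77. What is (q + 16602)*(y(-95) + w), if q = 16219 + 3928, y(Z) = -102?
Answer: 120039469281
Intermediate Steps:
w = 3266571 (w = (79*537)*77 = 42423*77 = 3266571)
q = 20147
(q + 16602)*(y(-95) + w) = (20147 + 16602)*(-102 + 3266571) = 36749*3266469 = 120039469281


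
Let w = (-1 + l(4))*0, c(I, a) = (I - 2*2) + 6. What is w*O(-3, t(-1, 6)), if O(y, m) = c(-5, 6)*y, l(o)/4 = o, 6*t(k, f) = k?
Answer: 0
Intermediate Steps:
t(k, f) = k/6
l(o) = 4*o
c(I, a) = 2 + I (c(I, a) = (I - 4) + 6 = (-4 + I) + 6 = 2 + I)
O(y, m) = -3*y (O(y, m) = (2 - 5)*y = -3*y)
w = 0 (w = (-1 + 4*4)*0 = (-1 + 16)*0 = 15*0 = 0)
w*O(-3, t(-1, 6)) = 0*(-3*(-3)) = 0*9 = 0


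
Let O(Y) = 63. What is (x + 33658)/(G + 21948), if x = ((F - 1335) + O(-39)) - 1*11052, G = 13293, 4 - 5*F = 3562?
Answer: 103112/176205 ≈ 0.58518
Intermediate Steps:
F = -3558/5 (F = 4/5 - 1/5*3562 = 4/5 - 3562/5 = -3558/5 ≈ -711.60)
x = -65178/5 (x = ((-3558/5 - 1335) + 63) - 1*11052 = (-10233/5 + 63) - 11052 = -9918/5 - 11052 = -65178/5 ≈ -13036.)
(x + 33658)/(G + 21948) = (-65178/5 + 33658)/(13293 + 21948) = (103112/5)/35241 = (103112/5)*(1/35241) = 103112/176205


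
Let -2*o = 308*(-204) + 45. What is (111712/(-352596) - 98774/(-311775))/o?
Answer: -31324/63909386167475 ≈ -4.9013e-10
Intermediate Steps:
o = 62787/2 (o = -(308*(-204) + 45)/2 = -(-62832 + 45)/2 = -½*(-62787) = 62787/2 ≈ 31394.)
(111712/(-352596) - 98774/(-311775))/o = (111712/(-352596) - 98774/(-311775))/(62787/2) = (111712*(-1/352596) - 98774*(-1/311775))*(2/62787) = (-27928/88149 + 98774/311775)*(2/62787) = -46986/3053628275*2/62787 = -31324/63909386167475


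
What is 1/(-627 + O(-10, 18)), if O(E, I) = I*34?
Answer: -1/15 ≈ -0.066667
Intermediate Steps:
O(E, I) = 34*I
1/(-627 + O(-10, 18)) = 1/(-627 + 34*18) = 1/(-627 + 612) = 1/(-15) = -1/15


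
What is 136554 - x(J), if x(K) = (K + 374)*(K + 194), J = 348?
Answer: -254770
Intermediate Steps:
x(K) = (194 + K)*(374 + K) (x(K) = (374 + K)*(194 + K) = (194 + K)*(374 + K))
136554 - x(J) = 136554 - (72556 + 348² + 568*348) = 136554 - (72556 + 121104 + 197664) = 136554 - 1*391324 = 136554 - 391324 = -254770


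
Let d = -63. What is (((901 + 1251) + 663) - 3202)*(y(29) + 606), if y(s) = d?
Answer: -210141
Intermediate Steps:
y(s) = -63
(((901 + 1251) + 663) - 3202)*(y(29) + 606) = (((901 + 1251) + 663) - 3202)*(-63 + 606) = ((2152 + 663) - 3202)*543 = (2815 - 3202)*543 = -387*543 = -210141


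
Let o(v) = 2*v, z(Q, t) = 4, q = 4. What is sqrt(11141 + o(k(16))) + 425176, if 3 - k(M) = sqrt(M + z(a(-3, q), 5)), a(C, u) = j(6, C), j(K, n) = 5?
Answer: 425176 + sqrt(11147 - 4*sqrt(5)) ≈ 4.2528e+5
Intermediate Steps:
a(C, u) = 5
k(M) = 3 - sqrt(4 + M) (k(M) = 3 - sqrt(M + 4) = 3 - sqrt(4 + M))
sqrt(11141 + o(k(16))) + 425176 = sqrt(11141 + 2*(3 - sqrt(4 + 16))) + 425176 = sqrt(11141 + 2*(3 - sqrt(20))) + 425176 = sqrt(11141 + 2*(3 - 2*sqrt(5))) + 425176 = sqrt(11141 + (6 - 4*sqrt(5))) + 425176 = sqrt(11147 - 4*sqrt(5)) + 425176 = 425176 + sqrt(11147 - 4*sqrt(5))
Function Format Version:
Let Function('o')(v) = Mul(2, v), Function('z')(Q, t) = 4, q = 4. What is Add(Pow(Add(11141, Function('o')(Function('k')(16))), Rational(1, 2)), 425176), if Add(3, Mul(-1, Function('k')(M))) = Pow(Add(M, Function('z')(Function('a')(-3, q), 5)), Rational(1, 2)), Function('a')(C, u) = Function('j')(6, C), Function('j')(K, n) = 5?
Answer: Add(425176, Pow(Add(11147, Mul(-4, Pow(5, Rational(1, 2)))), Rational(1, 2))) ≈ 4.2528e+5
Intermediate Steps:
Function('a')(C, u) = 5
Function('k')(M) = Add(3, Mul(-1, Pow(Add(4, M), Rational(1, 2)))) (Function('k')(M) = Add(3, Mul(-1, Pow(Add(M, 4), Rational(1, 2)))) = Add(3, Mul(-1, Pow(Add(4, M), Rational(1, 2)))))
Add(Pow(Add(11141, Function('o')(Function('k')(16))), Rational(1, 2)), 425176) = Add(Pow(Add(11141, Mul(2, Add(3, Mul(-1, Pow(Add(4, 16), Rational(1, 2)))))), Rational(1, 2)), 425176) = Add(Pow(Add(11141, Mul(2, Add(3, Mul(-1, Pow(20, Rational(1, 2)))))), Rational(1, 2)), 425176) = Add(Pow(Add(11141, Mul(2, Add(3, Mul(-1, Mul(2, Pow(5, Rational(1, 2))))))), Rational(1, 2)), 425176) = Add(Pow(Add(11141, Mul(2, Add(3, Mul(-2, Pow(5, Rational(1, 2)))))), Rational(1, 2)), 425176) = Add(Pow(Add(11141, Add(6, Mul(-4, Pow(5, Rational(1, 2))))), Rational(1, 2)), 425176) = Add(Pow(Add(11147, Mul(-4, Pow(5, Rational(1, 2)))), Rational(1, 2)), 425176) = Add(425176, Pow(Add(11147, Mul(-4, Pow(5, Rational(1, 2)))), Rational(1, 2)))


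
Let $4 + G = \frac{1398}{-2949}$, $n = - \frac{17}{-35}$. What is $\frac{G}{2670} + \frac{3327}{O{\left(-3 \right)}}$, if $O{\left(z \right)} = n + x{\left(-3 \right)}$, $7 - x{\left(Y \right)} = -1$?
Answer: $\frac{16978966958}{43306065} \approx 392.07$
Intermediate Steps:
$x{\left(Y \right)} = 8$ ($x{\left(Y \right)} = 7 - -1 = 7 + 1 = 8$)
$n = \frac{17}{35}$ ($n = \left(-17\right) \left(- \frac{1}{35}\right) = \frac{17}{35} \approx 0.48571$)
$G = - \frac{4398}{983}$ ($G = -4 + \frac{1398}{-2949} = -4 + 1398 \left(- \frac{1}{2949}\right) = -4 - \frac{466}{983} = - \frac{4398}{983} \approx -4.4741$)
$O{\left(z \right)} = \frac{297}{35}$ ($O{\left(z \right)} = \frac{17}{35} + 8 = \frac{297}{35}$)
$\frac{G}{2670} + \frac{3327}{O{\left(-3 \right)}} = - \frac{4398}{983 \cdot 2670} + \frac{3327}{\frac{297}{35}} = \left(- \frac{4398}{983}\right) \frac{1}{2670} + 3327 \cdot \frac{35}{297} = - \frac{733}{437435} + \frac{38815}{99} = \frac{16978966958}{43306065}$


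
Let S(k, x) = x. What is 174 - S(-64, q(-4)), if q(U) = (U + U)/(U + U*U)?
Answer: 524/3 ≈ 174.67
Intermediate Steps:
q(U) = 2*U/(U + U**2) (q(U) = (2*U)/(U + U**2) = 2*U/(U + U**2))
174 - S(-64, q(-4)) = 174 - 2/(1 - 4) = 174 - 2/(-3) = 174 - 2*(-1)/3 = 174 - 1*(-2/3) = 174 + 2/3 = 524/3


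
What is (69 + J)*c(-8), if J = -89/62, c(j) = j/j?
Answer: 4189/62 ≈ 67.564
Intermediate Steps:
c(j) = 1
J = -89/62 (J = -89*1/62 = -89/62 ≈ -1.4355)
(69 + J)*c(-8) = (69 - 89/62)*1 = (4189/62)*1 = 4189/62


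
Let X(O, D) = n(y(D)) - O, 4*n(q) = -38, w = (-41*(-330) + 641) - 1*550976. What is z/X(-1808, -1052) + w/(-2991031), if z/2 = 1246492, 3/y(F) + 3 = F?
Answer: 14915115740593/10758738507 ≈ 1386.3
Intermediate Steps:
y(F) = 3/(-3 + F)
w = -536805 (w = (13530 + 641) - 550976 = 14171 - 550976 = -536805)
z = 2492984 (z = 2*1246492 = 2492984)
n(q) = -19/2 (n(q) = (¼)*(-38) = -19/2)
X(O, D) = -19/2 - O
z/X(-1808, -1052) + w/(-2991031) = 2492984/(-19/2 - 1*(-1808)) - 536805/(-2991031) = 2492984/(-19/2 + 1808) - 536805*(-1/2991031) = 2492984/(3597/2) + 536805/2991031 = 2492984*(2/3597) + 536805/2991031 = 4985968/3597 + 536805/2991031 = 14915115740593/10758738507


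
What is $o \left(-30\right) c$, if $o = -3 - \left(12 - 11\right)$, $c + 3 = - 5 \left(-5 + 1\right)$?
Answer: $2040$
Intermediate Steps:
$c = 17$ ($c = -3 - 5 \left(-5 + 1\right) = -3 - -20 = -3 + 20 = 17$)
$o = -4$ ($o = -3 - \left(12 - 11\right) = -3 - 1 = -4$)
$o \left(-30\right) c = \left(-4\right) \left(-30\right) 17 = 120 \cdot 17 = 2040$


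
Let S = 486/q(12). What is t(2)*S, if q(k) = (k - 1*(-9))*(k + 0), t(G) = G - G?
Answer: 0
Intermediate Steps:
t(G) = 0
q(k) = k*(9 + k) (q(k) = (k + 9)*k = (9 + k)*k = k*(9 + k))
S = 27/14 (S = 486/((12*(9 + 12))) = 486/((12*21)) = 486/252 = 486*(1/252) = 27/14 ≈ 1.9286)
t(2)*S = 0*(27/14) = 0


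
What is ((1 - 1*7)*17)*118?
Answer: -12036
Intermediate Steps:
((1 - 1*7)*17)*118 = ((1 - 7)*17)*118 = -6*17*118 = -102*118 = -12036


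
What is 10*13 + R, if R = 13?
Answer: 143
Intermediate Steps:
10*13 + R = 10*13 + 13 = 130 + 13 = 143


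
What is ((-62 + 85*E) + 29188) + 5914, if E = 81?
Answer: 41925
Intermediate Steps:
((-62 + 85*E) + 29188) + 5914 = ((-62 + 85*81) + 29188) + 5914 = ((-62 + 6885) + 29188) + 5914 = (6823 + 29188) + 5914 = 36011 + 5914 = 41925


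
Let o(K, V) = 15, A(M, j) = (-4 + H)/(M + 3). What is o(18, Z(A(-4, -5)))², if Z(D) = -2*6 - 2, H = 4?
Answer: 225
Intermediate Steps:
A(M, j) = 0 (A(M, j) = (-4 + 4)/(M + 3) = 0/(3 + M) = 0)
Z(D) = -14 (Z(D) = -12 - 2 = -14)
o(18, Z(A(-4, -5)))² = 15² = 225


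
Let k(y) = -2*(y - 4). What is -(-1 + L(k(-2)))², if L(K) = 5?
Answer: -16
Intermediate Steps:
k(y) = 8 - 2*y (k(y) = -2*(-4 + y) = 8 - 2*y)
-(-1 + L(k(-2)))² = -(-1 + 5)² = -1*4² = -1*16 = -16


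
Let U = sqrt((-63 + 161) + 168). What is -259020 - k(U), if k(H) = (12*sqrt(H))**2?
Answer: -259020 - 144*sqrt(266) ≈ -2.6137e+5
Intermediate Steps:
U = sqrt(266) (U = sqrt(98 + 168) = sqrt(266) ≈ 16.310)
k(H) = 144*H
-259020 - k(U) = -259020 - 144*sqrt(266)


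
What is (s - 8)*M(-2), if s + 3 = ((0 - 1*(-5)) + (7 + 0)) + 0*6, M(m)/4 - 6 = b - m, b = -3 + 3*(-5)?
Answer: -40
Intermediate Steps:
b = -18 (b = -3 - 15 = -18)
M(m) = -48 - 4*m (M(m) = 24 + 4*(-18 - m) = 24 + (-72 - 4*m) = -48 - 4*m)
s = 9 (s = -3 + (((0 - 1*(-5)) + (7 + 0)) + 0*6) = -3 + (((0 + 5) + 7) + 0) = -3 + ((5 + 7) + 0) = -3 + (12 + 0) = -3 + 12 = 9)
(s - 8)*M(-2) = (9 - 8)*(-48 - 4*(-2)) = 1*(-48 + 8) = 1*(-40) = -40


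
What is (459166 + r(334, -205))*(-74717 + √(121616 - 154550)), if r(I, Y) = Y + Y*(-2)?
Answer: -34322823007 + 459371*I*√32934 ≈ -3.4323e+10 + 8.3365e+7*I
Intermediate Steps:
r(I, Y) = -Y (r(I, Y) = Y - 2*Y = -Y)
(459166 + r(334, -205))*(-74717 + √(121616 - 154550)) = (459166 - 1*(-205))*(-74717 + √(121616 - 154550)) = (459166 + 205)*(-74717 + √(-32934)) = 459371*(-74717 + I*√32934) = -34322823007 + 459371*I*√32934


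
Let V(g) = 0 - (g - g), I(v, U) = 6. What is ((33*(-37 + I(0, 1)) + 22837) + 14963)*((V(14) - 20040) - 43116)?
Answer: -2322688212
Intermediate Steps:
V(g) = 0 (V(g) = 0 - 1*0 = 0 + 0 = 0)
((33*(-37 + I(0, 1)) + 22837) + 14963)*((V(14) - 20040) - 43116) = ((33*(-37 + 6) + 22837) + 14963)*((0 - 20040) - 43116) = ((33*(-31) + 22837) + 14963)*(-20040 - 43116) = ((-1023 + 22837) + 14963)*(-63156) = (21814 + 14963)*(-63156) = 36777*(-63156) = -2322688212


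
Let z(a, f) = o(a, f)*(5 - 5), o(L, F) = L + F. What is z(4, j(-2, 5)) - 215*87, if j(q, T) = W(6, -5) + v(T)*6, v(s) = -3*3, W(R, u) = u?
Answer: -18705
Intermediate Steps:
o(L, F) = F + L
v(s) = -9
j(q, T) = -59 (j(q, T) = -5 - 9*6 = -5 - 54 = -59)
z(a, f) = 0 (z(a, f) = (f + a)*(5 - 5) = (a + f)*0 = 0)
z(4, j(-2, 5)) - 215*87 = 0 - 215*87 = 0 - 18705 = -18705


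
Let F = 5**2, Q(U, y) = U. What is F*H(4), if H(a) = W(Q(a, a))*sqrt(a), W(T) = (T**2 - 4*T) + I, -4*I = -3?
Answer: 75/2 ≈ 37.500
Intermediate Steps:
I = 3/4 (I = -1/4*(-3) = 3/4 ≈ 0.75000)
W(T) = 3/4 + T**2 - 4*T (W(T) = (T**2 - 4*T) + 3/4 = 3/4 + T**2 - 4*T)
F = 25
H(a) = sqrt(a)*(3/4 + a**2 - 4*a) (H(a) = (3/4 + a**2 - 4*a)*sqrt(a) = sqrt(a)*(3/4 + a**2 - 4*a))
F*H(4) = 25*(sqrt(4)*(3/4 + 4**2 - 4*4)) = 25*(2*(3/4 + 16 - 16)) = 25*(2*(3/4)) = 25*(3/2) = 75/2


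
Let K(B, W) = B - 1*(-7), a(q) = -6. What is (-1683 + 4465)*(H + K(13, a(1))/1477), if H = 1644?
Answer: 6755274656/1477 ≈ 4.5736e+6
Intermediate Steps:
K(B, W) = 7 + B (K(B, W) = B + 7 = 7 + B)
(-1683 + 4465)*(H + K(13, a(1))/1477) = (-1683 + 4465)*(1644 + (7 + 13)/1477) = 2782*(1644 + 20*(1/1477)) = 2782*(1644 + 20/1477) = 2782*(2428208/1477) = 6755274656/1477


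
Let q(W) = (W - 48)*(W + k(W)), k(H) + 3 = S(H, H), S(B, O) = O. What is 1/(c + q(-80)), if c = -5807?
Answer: 1/15057 ≈ 6.6414e-5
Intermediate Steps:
k(H) = -3 + H
q(W) = (-48 + W)*(-3 + 2*W) (q(W) = (W - 48)*(W + (-3 + W)) = (-48 + W)*(-3 + 2*W))
1/(c + q(-80)) = 1/(-5807 + (144 - 99*(-80) + 2*(-80)²)) = 1/(-5807 + (144 + 7920 + 2*6400)) = 1/(-5807 + (144 + 7920 + 12800)) = 1/(-5807 + 20864) = 1/15057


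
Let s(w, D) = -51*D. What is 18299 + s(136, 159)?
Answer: 10190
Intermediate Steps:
18299 + s(136, 159) = 18299 - 51*159 = 18299 - 8109 = 10190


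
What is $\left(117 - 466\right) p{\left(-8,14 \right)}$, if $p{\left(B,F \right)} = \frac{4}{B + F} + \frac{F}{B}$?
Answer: $\frac{4537}{12} \approx 378.08$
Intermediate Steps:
$\left(117 - 466\right) p{\left(-8,14 \right)} = \left(117 - 466\right) \frac{14^{2} + 4 \left(-8\right) - 112}{\left(-8\right) \left(-8 + 14\right)} = - 349 \left(- \frac{196 - 32 - 112}{8 \cdot 6}\right) = - 349 \left(\left(- \frac{1}{8}\right) \frac{1}{6} \cdot 52\right) = \left(-349\right) \left(- \frac{13}{12}\right) = \frac{4537}{12}$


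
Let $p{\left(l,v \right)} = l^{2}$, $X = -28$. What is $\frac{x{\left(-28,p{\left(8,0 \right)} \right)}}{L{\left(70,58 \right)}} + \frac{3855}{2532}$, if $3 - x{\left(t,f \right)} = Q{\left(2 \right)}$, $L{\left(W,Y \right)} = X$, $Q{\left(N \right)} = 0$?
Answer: $\frac{4181}{2954} \approx 1.4154$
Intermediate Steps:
$L{\left(W,Y \right)} = -28$
$x{\left(t,f \right)} = 3$ ($x{\left(t,f \right)} = 3 - 0 = 3 + 0 = 3$)
$\frac{x{\left(-28,p{\left(8,0 \right)} \right)}}{L{\left(70,58 \right)}} + \frac{3855}{2532} = \frac{3}{-28} + \frac{3855}{2532} = 3 \left(- \frac{1}{28}\right) + 3855 \cdot \frac{1}{2532} = - \frac{3}{28} + \frac{1285}{844} = \frac{4181}{2954}$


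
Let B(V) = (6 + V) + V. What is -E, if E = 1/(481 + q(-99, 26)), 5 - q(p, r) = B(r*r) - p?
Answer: 1/971 ≈ 0.0010299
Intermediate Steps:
B(V) = 6 + 2*V
q(p, r) = -1 + p - 2*r² (q(p, r) = 5 - ((6 + 2*(r*r)) - p) = 5 - ((6 + 2*r²) - p) = 5 - (6 - p + 2*r²) = 5 + (-6 + p - 2*r²) = -1 + p - 2*r²)
E = -1/971 (E = 1/(481 + (-1 - 99 - 2*26²)) = 1/(481 + (-1 - 99 - 2*676)) = 1/(481 + (-1 - 99 - 1352)) = 1/(481 - 1452) = 1/(-971) = -1/971 ≈ -0.0010299)
-E = -1*(-1/971) = 1/971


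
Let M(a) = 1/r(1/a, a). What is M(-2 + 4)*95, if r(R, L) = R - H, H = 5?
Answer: -190/9 ≈ -21.111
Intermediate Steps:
r(R, L) = -5 + R (r(R, L) = R - 1*5 = R - 5 = -5 + R)
M(a) = 1/(-5 + 1/a)
M(-2 + 4)*95 = -(-2 + 4)/(-1 + 5*(-2 + 4))*95 = -1*2/(-1 + 5*2)*95 = -1*2/(-1 + 10)*95 = -1*2/9*95 = -1*2*⅑*95 = -2/9*95 = -190/9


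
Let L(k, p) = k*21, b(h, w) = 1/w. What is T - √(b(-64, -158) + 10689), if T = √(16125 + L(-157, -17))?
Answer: 2*√3207 - √266840038/158 ≈ 9.8732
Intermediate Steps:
L(k, p) = 21*k
T = 2*√3207 (T = √(16125 + 21*(-157)) = √(16125 - 3297) = √12828 = 2*√3207 ≈ 113.26)
T - √(b(-64, -158) + 10689) = 2*√3207 - √(1/(-158) + 10689) = 2*√3207 - √(-1/158 + 10689) = 2*√3207 - √(1688861/158) = 2*√3207 - √266840038/158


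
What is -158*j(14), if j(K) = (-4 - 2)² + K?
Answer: -7900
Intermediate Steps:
j(K) = 36 + K (j(K) = (-6)² + K = 36 + K)
-158*j(14) = -158*(36 + 14) = -158*50 = -7900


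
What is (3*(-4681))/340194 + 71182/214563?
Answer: 227984743/784871454 ≈ 0.29047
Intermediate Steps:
(3*(-4681))/340194 + 71182/214563 = -14043*1/340194 + 71182*(1/214563) = -151/3658 + 71182/214563 = 227984743/784871454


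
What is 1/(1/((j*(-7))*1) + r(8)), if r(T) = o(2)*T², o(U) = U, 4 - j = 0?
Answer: 28/3583 ≈ 0.0078147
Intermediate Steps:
j = 4 (j = 4 - 1*0 = 4 + 0 = 4)
r(T) = 2*T²
1/(1/((j*(-7))*1) + r(8)) = 1/(1/((4*(-7))*1) + 2*8²) = 1/(1/(-28*1) + 2*64) = 1/(1/(-28) + 128) = 1/(-1/28 + 128) = 1/(3583/28) = 28/3583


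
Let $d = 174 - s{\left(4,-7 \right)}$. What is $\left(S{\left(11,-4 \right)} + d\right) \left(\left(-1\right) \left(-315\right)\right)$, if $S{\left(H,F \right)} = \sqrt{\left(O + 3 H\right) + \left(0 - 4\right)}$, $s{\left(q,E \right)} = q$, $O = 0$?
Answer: $53550 + 315 \sqrt{29} \approx 55246.0$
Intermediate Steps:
$S{\left(H,F \right)} = \sqrt{-4 + 3 H}$ ($S{\left(H,F \right)} = \sqrt{\left(0 + 3 H\right) + \left(0 - 4\right)} = \sqrt{3 H + \left(0 - 4\right)} = \sqrt{3 H - 4} = \sqrt{-4 + 3 H}$)
$d = 170$ ($d = 174 - 4 = 170$)
$\left(S{\left(11,-4 \right)} + d\right) \left(\left(-1\right) \left(-315\right)\right) = \left(\sqrt{-4 + 3 \cdot 11} + 170\right) \left(\left(-1\right) \left(-315\right)\right) = \left(\sqrt{-4 + 33} + 170\right) 315 = \left(\sqrt{29} + 170\right) 315 = \left(170 + \sqrt{29}\right) 315 = 53550 + 315 \sqrt{29}$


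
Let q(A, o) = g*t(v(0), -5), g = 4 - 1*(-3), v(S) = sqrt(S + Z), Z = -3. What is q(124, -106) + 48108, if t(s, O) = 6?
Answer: 48150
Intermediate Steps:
v(S) = sqrt(-3 + S) (v(S) = sqrt(S - 3) = sqrt(-3 + S))
g = 7 (g = 4 + 3 = 7)
q(A, o) = 42 (q(A, o) = 7*6 = 42)
q(124, -106) + 48108 = 42 + 48108 = 48150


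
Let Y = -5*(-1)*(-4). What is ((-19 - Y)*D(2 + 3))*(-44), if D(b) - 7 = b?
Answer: -528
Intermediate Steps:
Y = -20 (Y = 5*(-4) = -20)
D(b) = 7 + b
((-19 - Y)*D(2 + 3))*(-44) = ((-19 - 1*(-20))*(7 + (2 + 3)))*(-44) = ((-19 + 20)*(7 + 5))*(-44) = (1*12)*(-44) = 12*(-44) = -528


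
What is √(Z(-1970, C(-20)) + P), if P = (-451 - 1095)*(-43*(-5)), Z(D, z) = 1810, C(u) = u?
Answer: 2*I*√82645 ≈ 574.96*I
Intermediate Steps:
P = -332390 (P = -1546*215 = -332390)
√(Z(-1970, C(-20)) + P) = √(1810 - 332390) = √(-330580) = 2*I*√82645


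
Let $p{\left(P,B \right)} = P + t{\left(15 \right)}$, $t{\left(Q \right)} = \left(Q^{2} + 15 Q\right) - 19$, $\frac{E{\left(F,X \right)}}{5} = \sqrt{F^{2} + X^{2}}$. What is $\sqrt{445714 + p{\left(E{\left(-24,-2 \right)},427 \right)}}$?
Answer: $\sqrt{446145 + 10 \sqrt{145}} \approx 668.03$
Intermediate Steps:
$E{\left(F,X \right)} = 5 \sqrt{F^{2} + X^{2}}$
$t{\left(Q \right)} = -19 + Q^{2} + 15 Q$
$p{\left(P,B \right)} = 431 + P$ ($p{\left(P,B \right)} = P + \left(-19 + 15^{2} + 15 \cdot 15\right) = P + \left(-19 + 225 + 225\right) = P + 431 = 431 + P$)
$\sqrt{445714 + p{\left(E{\left(-24,-2 \right)},427 \right)}} = \sqrt{445714 + \left(431 + 5 \sqrt{\left(-24\right)^{2} + \left(-2\right)^{2}}\right)} = \sqrt{445714 + \left(431 + 5 \sqrt{576 + 4}\right)} = \sqrt{445714 + \left(431 + 5 \sqrt{580}\right)} = \sqrt{445714 + \left(431 + 5 \cdot 2 \sqrt{145}\right)} = \sqrt{445714 + \left(431 + 10 \sqrt{145}\right)} = \sqrt{446145 + 10 \sqrt{145}}$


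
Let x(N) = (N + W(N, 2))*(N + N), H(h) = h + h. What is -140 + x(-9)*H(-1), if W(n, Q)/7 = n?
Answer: -2732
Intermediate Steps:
H(h) = 2*h
W(n, Q) = 7*n
x(N) = 16*N**2 (x(N) = (N + 7*N)*(N + N) = (8*N)*(2*N) = 16*N**2)
-140 + x(-9)*H(-1) = -140 + (16*(-9)**2)*(2*(-1)) = -140 + (16*81)*(-2) = -140 + 1296*(-2) = -140 - 2592 = -2732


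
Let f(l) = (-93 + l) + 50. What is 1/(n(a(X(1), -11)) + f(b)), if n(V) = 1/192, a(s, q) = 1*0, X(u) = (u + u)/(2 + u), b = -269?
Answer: -192/59903 ≈ -0.0032052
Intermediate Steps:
X(u) = 2*u/(2 + u) (X(u) = (2*u)/(2 + u) = 2*u/(2 + u))
a(s, q) = 0
n(V) = 1/192
f(l) = -43 + l
1/(n(a(X(1), -11)) + f(b)) = 1/(1/192 + (-43 - 269)) = 1/(1/192 - 312) = 1/(-59903/192) = -192/59903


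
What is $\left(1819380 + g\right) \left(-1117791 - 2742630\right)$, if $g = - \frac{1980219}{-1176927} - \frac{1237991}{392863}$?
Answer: $- \frac{1082498081449841504555040}{154123690667} \approx -7.0236 \cdot 10^{12}$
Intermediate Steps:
$g = - \frac{226356752220}{154123690667}$ ($g = \left(-1980219\right) \left(- \frac{1}{1176927}\right) - \frac{1237991}{392863} = \frac{660073}{392309} - \frac{1237991}{392863} = - \frac{226356752220}{154123690667} \approx -1.4687$)
$\left(1819380 + g\right) \left(-1117791 - 2742630\right) = \left(1819380 - \frac{226356752220}{154123690667}\right) \left(-1117791 - 2742630\right) = \frac{280409333968974240}{154123690667} \left(-3860421\right) = - \frac{1082498081449841504555040}{154123690667}$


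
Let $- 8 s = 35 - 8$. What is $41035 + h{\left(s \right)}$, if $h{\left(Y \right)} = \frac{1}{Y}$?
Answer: $\frac{1107937}{27} \approx 41035.0$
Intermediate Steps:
$s = - \frac{27}{8}$ ($s = - \frac{35 - 8}{8} = \left(- \frac{1}{8}\right) 27 = - \frac{27}{8} \approx -3.375$)
$41035 + h{\left(s \right)} = 41035 + \frac{1}{- \frac{27}{8}} = 41035 - \frac{8}{27} = \frac{1107937}{27}$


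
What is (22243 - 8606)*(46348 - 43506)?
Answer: 38756354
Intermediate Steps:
(22243 - 8606)*(46348 - 43506) = 13637*2842 = 38756354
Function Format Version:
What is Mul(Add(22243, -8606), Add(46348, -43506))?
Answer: 38756354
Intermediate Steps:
Mul(Add(22243, -8606), Add(46348, -43506)) = Mul(13637, 2842) = 38756354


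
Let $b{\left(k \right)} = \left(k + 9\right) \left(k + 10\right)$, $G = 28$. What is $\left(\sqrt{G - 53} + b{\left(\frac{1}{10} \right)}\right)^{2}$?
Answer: $\frac{84224481}{10000} + \frac{9191 i}{10} \approx 8422.5 + 919.1 i$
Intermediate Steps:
$b{\left(k \right)} = \left(9 + k\right) \left(10 + k\right)$
$\left(\sqrt{G - 53} + b{\left(\frac{1}{10} \right)}\right)^{2} = \left(\sqrt{28 - 53} + \left(90 + \left(\frac{1}{10}\right)^{2} + \frac{19}{10}\right)\right)^{2} = \left(\sqrt{-25} + \left(90 + \left(\frac{1}{10}\right)^{2} + 19 \cdot \frac{1}{10}\right)\right)^{2} = \left(5 i + \left(90 + \frac{1}{100} + \frac{19}{10}\right)\right)^{2} = \left(5 i + \frac{9191}{100}\right)^{2} = \left(\frac{9191}{100} + 5 i\right)^{2}$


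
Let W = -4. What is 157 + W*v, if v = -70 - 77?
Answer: 745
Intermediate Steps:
v = -147
157 + W*v = 157 - 4*(-147) = 157 + 588 = 745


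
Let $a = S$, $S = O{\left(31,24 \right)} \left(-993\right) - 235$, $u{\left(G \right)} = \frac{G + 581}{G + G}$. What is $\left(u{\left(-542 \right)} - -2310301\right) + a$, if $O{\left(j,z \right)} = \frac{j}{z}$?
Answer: $\frac{5005442279}{2168} \approx 2.3088 \cdot 10^{6}$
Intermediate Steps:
$u{\left(G \right)} = \frac{581 + G}{2 G}$
$S = - \frac{12141}{8}$ ($S = \frac{31}{24} \left(-993\right) - 235 = - \frac{10261}{8} - 235 = - \frac{12141}{8} \approx -1517.6$)
$a = - \frac{12141}{8} \approx -1517.6$
$\left(u{\left(-542 \right)} - -2310301\right) + a = \left(\frac{581 - 542}{2 \left(-542\right)} - -2310301\right) - \frac{12141}{8} = \left(\frac{1}{2} \left(- \frac{1}{542}\right) 39 + 2310301\right) - \frac{12141}{8} = \left(- \frac{39}{1084} + 2310301\right) - \frac{12141}{8} = \frac{2504366245}{1084} - \frac{12141}{8} = \frac{5005442279}{2168}$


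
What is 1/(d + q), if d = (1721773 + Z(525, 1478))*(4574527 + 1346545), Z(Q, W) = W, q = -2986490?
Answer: 1/10203490258582 ≈ 9.8006e-14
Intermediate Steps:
d = 10203493245072 (d = (1721773 + 1478)*(4574527 + 1346545) = 1723251*5921072 = 10203493245072)
1/(d + q) = 1/(10203493245072 - 2986490) = 1/10203490258582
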